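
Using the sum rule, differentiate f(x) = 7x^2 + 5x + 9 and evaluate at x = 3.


Differentiate term by term using power and sum rules:
f(x) = 7x^2 + 5x + 9
f'(x) = 14x + 5
Substitute x = 3:
f'(3) = 14 * 3 + 5
= 42 + 5
= 47

47


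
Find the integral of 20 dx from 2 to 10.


The integral of a constant k over [a, b] equals k * (b - a).
integral from 2 to 10 of 20 dx
= 20 * (10 - 2)
= 20 * 8
= 160

160


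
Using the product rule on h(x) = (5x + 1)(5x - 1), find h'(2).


Let u(x) = 5x + 1 and v(x) = 5x - 1
u'(x) = 5
v'(x) = 5
Product rule: h'(x) = u'(x)*v(x) + u(x)*v'(x)
= 5 * (5x - 1) + (5x + 1) * 5
At x = 2:
u(2) = 5 * 2 + 1 = 11
v(2) = 5 * 2 - 1 = 9
h'(2) = 5 * 9 + 11 * 5
= 45 + 55
= 100

100


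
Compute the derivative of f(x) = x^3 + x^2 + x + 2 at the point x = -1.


Differentiate f(x) = x^3 + x^2 + x + 2 term by term:
f'(x) = 3x^2 + 2x + 1
Substitute x = -1:
f'(-1) = 3 * (-1)^2 + 2 * (-1) + 1
= 3 - 2 + 1
= 2

2


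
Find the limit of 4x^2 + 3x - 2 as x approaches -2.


Since polynomials are continuous, we use direct substitution.
lim(x->-2) of 4x^2 + 3x - 2
= 4 * (-2)^2 + 3 * (-2) - 2
= 16 - 6 - 2
= 8

8


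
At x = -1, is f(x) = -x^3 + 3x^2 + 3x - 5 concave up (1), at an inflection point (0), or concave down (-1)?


Concavity is determined by the sign of f''(x).
f(x) = -x^3 + 3x^2 + 3x - 5
f'(x) = -3x^2 + 6x + 3
f''(x) = -6x + 6
f''(-1) = -6 * (-1) + 6
= 6 + 6
= 12
Since f''(-1) > 0, the function is concave up (1)

1


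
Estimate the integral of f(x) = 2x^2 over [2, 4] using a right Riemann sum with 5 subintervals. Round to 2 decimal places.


Right Riemann sum uses right endpoints of each subinterval.
Interval: [2, 4], n = 5
dx = (4 - 2) / 5 = 2/5
Right endpoints: [12/5, 14/5, 16/5, 18/5, 4]
f values: [288/25, 392/25, 512/25, 648/25, 32]
Sum = dx * (sum of f values)
= 2/5 * 528/5
= 1056/25 = 42.24

42.24


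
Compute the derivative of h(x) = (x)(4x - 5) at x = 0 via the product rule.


Let u(x) = x and v(x) = 4x - 5
u'(x) = 1
v'(x) = 4
Product rule: h'(x) = u'(x)*v(x) + u(x)*v'(x)
= 1 * (4x - 5) + (x) * 4
At x = 0:
u(0) = 1 * 0 + 0 = 0
v(0) = 4 * 0 - 5 = -5
h'(0) = 1 * (-5) + 0 * 4
= -5 + 0
= -5

-5


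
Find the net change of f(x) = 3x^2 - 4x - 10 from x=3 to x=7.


Net change = f(b) - f(a)
f(x) = 3x^2 - 4x - 10
Compute f(7):
f(7) = 3 * 7^2 - 4 * 7 - 10
= 147 - 28 - 10
= 109
Compute f(3):
f(3) = 3 * 3^2 - 4 * 3 - 10
= 27 - 12 - 10
= 5
Net change = 109 - 5 = 104

104


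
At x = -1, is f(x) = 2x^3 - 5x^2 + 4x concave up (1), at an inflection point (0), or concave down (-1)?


Concavity is determined by the sign of f''(x).
f(x) = 2x^3 - 5x^2 + 4x
f'(x) = 6x^2 - 10x + 4
f''(x) = 12x - 10
f''(-1) = 12 * (-1) - 10
= -12 - 10
= -22
Since f''(-1) < 0, the function is concave down (-1)

-1


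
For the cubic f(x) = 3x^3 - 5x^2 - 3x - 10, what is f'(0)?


Differentiate f(x) = 3x^3 - 5x^2 - 3x - 10 term by term:
f'(x) = 9x^2 - 10x - 3
Substitute x = 0:
f'(0) = 9 * 0^2 - 10 * 0 - 3
= 0 + 0 - 3
= -3

-3


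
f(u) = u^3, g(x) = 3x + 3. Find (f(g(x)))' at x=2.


Using the chain rule: (f(g(x)))' = f'(g(x)) * g'(x)
First, find g(2):
g(2) = 3 * 2 + 3 = 9
Next, f'(u) = 3u^2
And g'(x) = 3
So f'(g(2)) * g'(2)
= 3 * 9^2 * 3
= 3 * 81 * 3
= 729

729


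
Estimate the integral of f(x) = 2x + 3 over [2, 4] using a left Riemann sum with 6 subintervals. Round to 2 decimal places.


Left Riemann sum uses left endpoints of each subinterval.
Interval: [2, 4], n = 6
dx = (4 - 2) / 6 = 1/3
Left endpoints: [2, 7/3, 8/3, 3, 10/3, 11/3]
f values: [7, 23/3, 25/3, 9, 29/3, 31/3]
Sum = dx * (sum of f values)
= 1/3 * 52
= 52/3 ≈ 17.33

17.33


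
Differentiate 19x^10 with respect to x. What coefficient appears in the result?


We apply the power rule: d/dx [ax^n] = a*n * x^(n-1)
d/dx [19x^10]
= 19 * 10 * x^(10-1)
= 190x^9
The coefficient is 190

190


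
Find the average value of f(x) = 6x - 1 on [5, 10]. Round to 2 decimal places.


Average value = 1/(b-a) * integral from a to b of f(x) dx
First compute the integral of 6x - 1:
F(x) = 3x^2 - x
F(10) = 3 * 100 - 1 * 10 = 290
F(5) = 3 * 25 - 1 * 5 = 70
Integral = 290 - 70 = 220
Average = 220 / (10 - 5) = 220 / 5
= 44 = 44.00

44.00


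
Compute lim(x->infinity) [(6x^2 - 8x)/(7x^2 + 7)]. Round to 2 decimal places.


For limits at infinity with equal-degree polynomials,
we compare leading coefficients.
Numerator leading term: 6x^2
Denominator leading term: 7x^2
Divide both by x^2:
lim = (6 - 8/x) / (7 + 7/x^2)
As x -> infinity, the 1/x and 1/x^2 terms vanish:
= 6/7 ≈ 0.86

0.86


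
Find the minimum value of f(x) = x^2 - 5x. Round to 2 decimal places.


For a quadratic f(x) = ax^2 + bx + c with a > 0, the minimum is at the vertex.
Vertex x-coordinate: x = -b/(2a)
x = -(-5) / (2 * 1)
x = 5/2
Substitute back to find the minimum value:
f(5/2) = 1 * (5/2)^2 - 5 * (5/2) + 0
= 25/4 - 25/2 + 0
= -25/4 = -6.25

-6.25


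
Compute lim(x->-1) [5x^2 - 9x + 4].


Since polynomials are continuous, we use direct substitution.
lim(x->-1) of 5x^2 - 9x + 4
= 5 * (-1)^2 - 9 * (-1) + 4
= 5 + 9 + 4
= 18

18


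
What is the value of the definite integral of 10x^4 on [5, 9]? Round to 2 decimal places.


Find the antiderivative of 10x^4:
F(x) = 10/5 * x^5
Apply the Fundamental Theorem of Calculus:
F(9) - F(5)
= 10/5 * 9^5 - 10/5 * 5^5
= 10/5 * (59049 - 3125)
= 10/5 * 55924
= 111848 = 111848.00

111848.00


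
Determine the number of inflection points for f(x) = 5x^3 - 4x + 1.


Inflection points occur where f''(x) = 0 and concavity changes.
f(x) = 5x^3 - 4x + 1
f'(x) = 15x^2 - 4
f''(x) = 30x
Set f''(x) = 0:
30x = 0
x = 0 / 30 = 0
Since f''(x) is linear (degree 1), it changes sign at this point.
Therefore there is exactly 1 inflection point.

1


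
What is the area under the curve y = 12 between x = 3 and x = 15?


The area under a constant function y = 12 is a rectangle.
Width = 15 - 3 = 12
Height = 12
Area = width * height
= 12 * 12
= 144

144


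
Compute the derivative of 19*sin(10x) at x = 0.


Apply the chain rule to differentiate 19*sin(10x):
d/dx [19*sin(10x)]
= 19 * cos(10x) * d/dx(10x)
= 19 * 10 * cos(10x)
= 190 * cos(10x)
Evaluate at x = 0:
= 190 * cos(0)
= 190 * 1
= 190

190


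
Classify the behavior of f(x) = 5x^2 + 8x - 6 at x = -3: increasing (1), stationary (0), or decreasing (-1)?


Compute f'(x) to determine behavior:
f'(x) = 10x + 8
f'(-3) = 10 * (-3) + 8
= -30 + 8
= -22
Since f'(-3) < 0, the function is decreasing (-1)

-1


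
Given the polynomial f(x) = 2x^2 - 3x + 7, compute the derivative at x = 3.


Differentiate term by term using power and sum rules:
f(x) = 2x^2 - 3x + 7
f'(x) = 4x - 3
Substitute x = 3:
f'(3) = 4 * 3 - 3
= 12 - 3
= 9

9


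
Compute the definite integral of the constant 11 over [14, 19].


The integral of a constant k over [a, b] equals k * (b - a).
integral from 14 to 19 of 11 dx
= 11 * (19 - 14)
= 11 * 5
= 55

55


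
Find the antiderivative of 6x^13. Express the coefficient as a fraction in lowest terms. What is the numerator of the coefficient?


Apply the power rule for integration:
integral of ax^n dx = a/(n+1) * x^(n+1) + C
integral of 6x^13 dx
= 6/14 * x^14 + C
= 3/7 * x^14 + C
The coefficient in lowest terms is 3/7, and its numerator is 3

3


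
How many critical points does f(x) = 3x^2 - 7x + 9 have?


Find where f'(x) = 0:
f'(x) = 6x - 7
Set f'(x) = 0:
6x - 7 = 0
x = 7 / 6 = 7/6
This is a linear equation in x, so there is exactly one solution.
Number of critical points: 1

1


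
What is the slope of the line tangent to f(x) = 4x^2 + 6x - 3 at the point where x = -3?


The slope of the tangent line equals f'(x) at the point.
f(x) = 4x^2 + 6x - 3
f'(x) = 8x + 6
At x = -3:
f'(-3) = 8 * (-3) + 6
= -24 + 6
= -18

-18


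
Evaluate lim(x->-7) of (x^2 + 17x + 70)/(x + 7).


Direct substitution gives 0/0, so we factor the numerator.
Factor: (x^2 + 17x + 70) = (x + 7)(x + 10)
Cancel the common factor (x + 7):
(x^2 + 17x + 70)/(x + 7) = (x + 10)
Now substitute x = -7:
= (-7) - (-10) = 3

3


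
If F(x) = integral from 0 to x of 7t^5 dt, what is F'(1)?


By the Fundamental Theorem of Calculus (Part 1):
If F(x) = integral from 0 to x of f(t) dt, then F'(x) = f(x)
Here f(t) = 7t^5
So F'(x) = 7x^5
Evaluate at x = 1:
F'(1) = 7 * 1^5
= 7 * 1
= 7

7


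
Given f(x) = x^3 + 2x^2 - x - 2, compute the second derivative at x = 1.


First derivative:
f'(x) = 3x^2 + 4x - 1
Second derivative:
f''(x) = 6x + 4
Substitute x = 1:
f''(1) = 6 * 1 + 4
= 6 + 4
= 10

10


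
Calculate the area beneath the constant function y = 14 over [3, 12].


The area under a constant function y = 14 is a rectangle.
Width = 12 - 3 = 9
Height = 14
Area = width * height
= 9 * 14
= 126

126


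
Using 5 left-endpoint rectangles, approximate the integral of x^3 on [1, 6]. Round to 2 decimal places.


Left Riemann sum uses left endpoints of each subinterval.
Interval: [1, 6], n = 5
dx = (6 - 1) / 5 = 1
Left endpoints: [1, 2, 3, 4, 5]
f values: [1, 8, 27, 64, 125]
Sum = dx * (sum of f values)
= 1 * 225
= 225 = 225.00

225.00


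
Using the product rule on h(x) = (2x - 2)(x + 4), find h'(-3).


Let u(x) = 2x - 2 and v(x) = x + 4
u'(x) = 2
v'(x) = 1
Product rule: h'(x) = u'(x)*v(x) + u(x)*v'(x)
= 2 * (x + 4) + (2x - 2) * 1
At x = -3:
u(-3) = 2 * (-3) - 2 = -8
v(-3) = 1 * (-3) + 4 = 1
h'(-3) = 2 * 1 + (-8) * 1
= 2 - 8
= -6

-6


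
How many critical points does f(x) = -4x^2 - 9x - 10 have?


Find where f'(x) = 0:
f'(x) = -8x - 9
Set f'(x) = 0:
-8x - 9 = 0
x = 9 / (-8) = -9/8
This is a linear equation in x, so there is exactly one solution.
Number of critical points: 1

1


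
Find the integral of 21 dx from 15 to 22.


The integral of a constant k over [a, b] equals k * (b - a).
integral from 15 to 22 of 21 dx
= 21 * (22 - 15)
= 21 * 7
= 147

147


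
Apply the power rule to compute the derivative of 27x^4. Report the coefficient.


We apply the power rule: d/dx [ax^n] = a*n * x^(n-1)
d/dx [27x^4]
= 27 * 4 * x^(4-1)
= 108x^3
The coefficient is 108

108


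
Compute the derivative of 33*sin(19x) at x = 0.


Apply the chain rule to differentiate 33*sin(19x):
d/dx [33*sin(19x)]
= 33 * cos(19x) * d/dx(19x)
= 33 * 19 * cos(19x)
= 627 * cos(19x)
Evaluate at x = 0:
= 627 * cos(0)
= 627 * 1
= 627

627


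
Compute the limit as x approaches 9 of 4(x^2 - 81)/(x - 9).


Direct substitution gives 0/0, so we factor the numerator.
Factor: 4(x^2 - 81) = 4 * (x - 9)(x + 9)
Cancel the common factor (x - 9):
4(x^2 - 81)/(x - 9) = 4 * (x + 9)
Now substitute x = 9:
= 4 * (9 + 9) = 72

72


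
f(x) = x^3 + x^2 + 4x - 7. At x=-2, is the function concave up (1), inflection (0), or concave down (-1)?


Concavity is determined by the sign of f''(x).
f(x) = x^3 + x^2 + 4x - 7
f'(x) = 3x^2 + 2x + 4
f''(x) = 6x + 2
f''(-2) = 6 * (-2) + 2
= -12 + 2
= -10
Since f''(-2) < 0, the function is concave down (-1)

-1


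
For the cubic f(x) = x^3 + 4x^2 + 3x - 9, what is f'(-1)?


Differentiate f(x) = x^3 + 4x^2 + 3x - 9 term by term:
f'(x) = 3x^2 + 8x + 3
Substitute x = -1:
f'(-1) = 3 * (-1)^2 + 8 * (-1) + 3
= 3 - 8 + 3
= -2

-2


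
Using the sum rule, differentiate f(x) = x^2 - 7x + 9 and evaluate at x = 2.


Differentiate term by term using power and sum rules:
f(x) = x^2 - 7x + 9
f'(x) = 2x - 7
Substitute x = 2:
f'(2) = 2 * 2 - 7
= 4 - 7
= -3

-3


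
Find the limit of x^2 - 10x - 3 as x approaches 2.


Since polynomials are continuous, we use direct substitution.
lim(x->2) of x^2 - 10x - 3
= 1 * 2^2 - 10 * 2 - 3
= 4 - 20 - 3
= -19

-19


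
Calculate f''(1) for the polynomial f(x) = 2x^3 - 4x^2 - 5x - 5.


First derivative:
f'(x) = 6x^2 - 8x - 5
Second derivative:
f''(x) = 12x - 8
Substitute x = 1:
f''(1) = 12 * 1 - 8
= 12 - 8
= 4

4


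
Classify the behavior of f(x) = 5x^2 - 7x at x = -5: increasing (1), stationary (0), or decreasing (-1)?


Compute f'(x) to determine behavior:
f'(x) = 10x - 7
f'(-5) = 10 * (-5) - 7
= -50 - 7
= -57
Since f'(-5) < 0, the function is decreasing (-1)

-1


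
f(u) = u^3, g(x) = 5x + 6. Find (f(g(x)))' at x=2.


Using the chain rule: (f(g(x)))' = f'(g(x)) * g'(x)
First, find g(2):
g(2) = 5 * 2 + 6 = 16
Next, f'(u) = 3u^2
And g'(x) = 5
So f'(g(2)) * g'(2)
= 3 * 16^2 * 5
= 3 * 256 * 5
= 3840

3840


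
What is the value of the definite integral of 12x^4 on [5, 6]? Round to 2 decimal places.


Find the antiderivative of 12x^4:
F(x) = 12/5 * x^5
Apply the Fundamental Theorem of Calculus:
F(6) - F(5)
= 12/5 * 6^5 - 12/5 * 5^5
= 12/5 * (7776 - 3125)
= 12/5 * 4651
= 55812/5 = 11162.40

11162.40


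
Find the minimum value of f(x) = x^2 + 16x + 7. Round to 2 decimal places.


For a quadratic f(x) = ax^2 + bx + c with a > 0, the minimum is at the vertex.
Vertex x-coordinate: x = -b/(2a)
x = -(16) / (2 * 1)
x = -16/2 = -8
Substitute back to find the minimum value:
f(-8) = 1 * (-8)^2 + 16 * (-8) + 7
= 64 - 128 + 7
= -57 = -57.00

-57.00


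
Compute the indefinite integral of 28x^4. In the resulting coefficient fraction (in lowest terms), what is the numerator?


Apply the power rule for integration:
integral of ax^n dx = a/(n+1) * x^(n+1) + C
integral of 28x^4 dx
= 28/5 * x^5 + C
The coefficient in lowest terms is 28/5, and its numerator is 28

28


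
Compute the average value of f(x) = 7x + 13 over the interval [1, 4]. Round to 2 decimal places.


Average value = 1/(b-a) * integral from a to b of f(x) dx
First compute the integral of 7x + 13:
F(x) = (7/2)x^2 + 13x
F(4) = 7/2 * 16 + 13 * 4 = 108
F(1) = 7/2 * 1 + 13 * 1 = 33/2
Integral = 108 - 33/2 = 183/2
Average = (183/2) / (4 - 1) = (183/2) / 3
= 61/2 = 30.50

30.50


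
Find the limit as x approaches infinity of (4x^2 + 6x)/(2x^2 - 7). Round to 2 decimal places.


For limits at infinity with equal-degree polynomials,
we compare leading coefficients.
Numerator leading term: 4x^2
Denominator leading term: 2x^2
Divide both by x^2:
lim = (4 + 6/x) / (2 - 7/x^2)
As x -> infinity, the 1/x and 1/x^2 terms vanish:
= 4/2 = 2 = 2.00

2.00


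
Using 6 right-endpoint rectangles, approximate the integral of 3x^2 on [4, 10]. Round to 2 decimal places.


Right Riemann sum uses right endpoints of each subinterval.
Interval: [4, 10], n = 6
dx = (10 - 4) / 6 = 1
Right endpoints: [5, 6, 7, 8, 9, 10]
f values: [75, 108, 147, 192, 243, 300]
Sum = dx * (sum of f values)
= 1 * 1065
= 1065 = 1065.00

1065.00


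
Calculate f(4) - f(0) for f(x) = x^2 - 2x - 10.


Net change = f(b) - f(a)
f(x) = x^2 - 2x - 10
Compute f(4):
f(4) = 1 * 4^2 - 2 * 4 - 10
= 16 - 8 - 10
= -2
Compute f(0):
f(0) = 1 * 0^2 - 2 * 0 - 10
= 0 + 0 - 10
= -10
Net change = -2 - (-10) = 8

8


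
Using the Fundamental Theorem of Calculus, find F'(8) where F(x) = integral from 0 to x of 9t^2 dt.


By the Fundamental Theorem of Calculus (Part 1):
If F(x) = integral from 0 to x of f(t) dt, then F'(x) = f(x)
Here f(t) = 9t^2
So F'(x) = 9x^2
Evaluate at x = 8:
F'(8) = 9 * 8^2
= 9 * 64
= 576

576


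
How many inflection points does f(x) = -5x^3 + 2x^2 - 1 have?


Inflection points occur where f''(x) = 0 and concavity changes.
f(x) = -5x^3 + 2x^2 - 1
f'(x) = -15x^2 + 4x
f''(x) = -30x + 4
Set f''(x) = 0:
-30x + 4 = 0
x = -4 / (-30) = 2/15
Since f''(x) is linear (degree 1), it changes sign at this point.
Therefore there is exactly 1 inflection point.

1


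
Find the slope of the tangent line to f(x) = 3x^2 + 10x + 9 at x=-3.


The slope of the tangent line equals f'(x) at the point.
f(x) = 3x^2 + 10x + 9
f'(x) = 6x + 10
At x = -3:
f'(-3) = 6 * (-3) + 10
= -18 + 10
= -8

-8


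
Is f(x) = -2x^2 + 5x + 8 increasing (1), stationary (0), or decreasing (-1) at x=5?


Compute f'(x) to determine behavior:
f'(x) = -4x + 5
f'(5) = -4 * 5 + 5
= -20 + 5
= -15
Since f'(5) < 0, the function is decreasing (-1)

-1


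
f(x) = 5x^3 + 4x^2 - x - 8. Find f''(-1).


First derivative:
f'(x) = 15x^2 + 8x - 1
Second derivative:
f''(x) = 30x + 8
Substitute x = -1:
f''(-1) = 30 * (-1) + 8
= -30 + 8
= -22

-22


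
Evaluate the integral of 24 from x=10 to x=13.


The integral of a constant k over [a, b] equals k * (b - a).
integral from 10 to 13 of 24 dx
= 24 * (13 - 10)
= 24 * 3
= 72

72


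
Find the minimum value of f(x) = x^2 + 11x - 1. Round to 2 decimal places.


For a quadratic f(x) = ax^2 + bx + c with a > 0, the minimum is at the vertex.
Vertex x-coordinate: x = -b/(2a)
x = -(11) / (2 * 1)
x = -11/2
Substitute back to find the minimum value:
f(-11/2) = 1 * (-11/2)^2 + 11 * (-11/2) - 1
= 121/4 - 121/2 - 1
= -125/4 = -31.25

-31.25


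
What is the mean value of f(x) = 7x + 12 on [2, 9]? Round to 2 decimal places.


Average value = 1/(b-a) * integral from a to b of f(x) dx
First compute the integral of 7x + 12:
F(x) = (7/2)x^2 + 12x
F(9) = 7/2 * 81 + 12 * 9 = 783/2
F(2) = 7/2 * 4 + 12 * 2 = 38
Integral = 783/2 - 38 = 707/2
Average = (707/2) / (9 - 2) = (707/2) / 7
= 101/2 = 50.50

50.50


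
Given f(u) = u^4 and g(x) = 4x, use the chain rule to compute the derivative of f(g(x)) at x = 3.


Using the chain rule: (f(g(x)))' = f'(g(x)) * g'(x)
First, find g(3):
g(3) = 4 * 3 + 0 = 12
Next, f'(u) = 4u^3
And g'(x) = 4
So f'(g(3)) * g'(3)
= 4 * 12^3 * 4
= 4 * 1728 * 4
= 27648

27648


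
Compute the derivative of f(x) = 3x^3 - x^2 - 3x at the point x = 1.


Differentiate f(x) = 3x^3 - x^2 - 3x term by term:
f'(x) = 9x^2 - 2x - 3
Substitute x = 1:
f'(1) = 9 * 1^2 - 2 * 1 - 3
= 9 - 2 - 3
= 4

4


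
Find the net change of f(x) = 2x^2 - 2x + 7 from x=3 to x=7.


Net change = f(b) - f(a)
f(x) = 2x^2 - 2x + 7
Compute f(7):
f(7) = 2 * 7^2 - 2 * 7 + 7
= 98 - 14 + 7
= 91
Compute f(3):
f(3) = 2 * 3^2 - 2 * 3 + 7
= 18 - 6 + 7
= 19
Net change = 91 - 19 = 72

72


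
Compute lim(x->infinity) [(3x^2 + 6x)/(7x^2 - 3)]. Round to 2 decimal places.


For limits at infinity with equal-degree polynomials,
we compare leading coefficients.
Numerator leading term: 3x^2
Denominator leading term: 7x^2
Divide both by x^2:
lim = (3 + 6/x) / (7 - 3/x^2)
As x -> infinity, the 1/x and 1/x^2 terms vanish:
= 3/7 ≈ 0.43

0.43


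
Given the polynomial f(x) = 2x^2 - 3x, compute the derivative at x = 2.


Differentiate term by term using power and sum rules:
f(x) = 2x^2 - 3x
f'(x) = 4x - 3
Substitute x = 2:
f'(2) = 4 * 2 - 3
= 8 - 3
= 5

5


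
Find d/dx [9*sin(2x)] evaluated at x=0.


Apply the chain rule to differentiate 9*sin(2x):
d/dx [9*sin(2x)]
= 9 * cos(2x) * d/dx(2x)
= 9 * 2 * cos(2x)
= 18 * cos(2x)
Evaluate at x = 0:
= 18 * cos(0)
= 18 * 1
= 18

18


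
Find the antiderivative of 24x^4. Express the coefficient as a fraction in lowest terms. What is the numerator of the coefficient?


Apply the power rule for integration:
integral of ax^n dx = a/(n+1) * x^(n+1) + C
integral of 24x^4 dx
= 24/5 * x^5 + C
The coefficient in lowest terms is 24/5, and its numerator is 24

24


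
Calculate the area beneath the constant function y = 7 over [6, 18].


The area under a constant function y = 7 is a rectangle.
Width = 18 - 6 = 12
Height = 7
Area = width * height
= 12 * 7
= 84

84


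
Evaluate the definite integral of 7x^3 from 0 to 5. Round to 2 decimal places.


Find the antiderivative of 7x^3:
F(x) = 7/4 * x^4
Apply the Fundamental Theorem of Calculus:
F(5) - F(0)
= 7/4 * 5^4 - 7/4 * 0^4
= 7/4 * (625 - 0)
= 7/4 * 625
= 4375/4 = 1093.75

1093.75


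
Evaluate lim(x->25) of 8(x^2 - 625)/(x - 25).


Direct substitution gives 0/0, so we factor the numerator.
Factor: 8(x^2 - 625) = 8 * (x - 25)(x + 25)
Cancel the common factor (x - 25):
8(x^2 - 625)/(x - 25) = 8 * (x + 25)
Now substitute x = 25:
= 8 * (25 + 25) = 400

400


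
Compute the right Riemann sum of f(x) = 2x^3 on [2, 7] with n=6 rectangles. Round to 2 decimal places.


Right Riemann sum uses right endpoints of each subinterval.
Interval: [2, 7], n = 6
dx = (7 - 2) / 6 = 5/6
Right endpoints: [17/6, 11/3, 9/2, 16/3, 37/6, 7]
f values: [4913/108, 2662/27, 729/4, 8192/27, 50653/108, 686]
Sum = dx * (sum of f values)
= 5/6 * 7139/4
= 35695/24 ≈ 1487.29

1487.29


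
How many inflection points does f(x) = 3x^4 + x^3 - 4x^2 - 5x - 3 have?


Inflection points occur where f''(x) = 0 and concavity changes.
f(x) = 3x^4 + x^3 - 4x^2 - 5x - 3
f'(x) = 12x^3 + 3x^2 - 8x - 5
f''(x) = 36x^2 + 6x - 8
This is a quadratic in x. Use the discriminant to count real roots.
Discriminant = (6)^2 - 4 * 36 * (-8)
= 36 - (-1152)
= 1188
Since discriminant > 0, f''(x) = 0 has 2 distinct real solutions.
A quadratic with two distinct real roots changes sign at each root, so concavity changes at both.
Number of inflection points: 2

2


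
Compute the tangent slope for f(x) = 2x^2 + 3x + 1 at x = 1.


The slope of the tangent line equals f'(x) at the point.
f(x) = 2x^2 + 3x + 1
f'(x) = 4x + 3
At x = 1:
f'(1) = 4 * 1 + 3
= 4 + 3
= 7

7


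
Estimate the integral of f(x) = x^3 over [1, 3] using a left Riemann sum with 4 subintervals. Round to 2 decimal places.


Left Riemann sum uses left endpoints of each subinterval.
Interval: [1, 3], n = 4
dx = (3 - 1) / 4 = 1/2
Left endpoints: [1, 3/2, 2, 5/2]
f values: [1, 27/8, 8, 125/8]
Sum = dx * (sum of f values)
= 1/2 * 28
= 14 = 14.00

14.00


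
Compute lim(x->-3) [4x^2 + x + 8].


Since polynomials are continuous, we use direct substitution.
lim(x->-3) of 4x^2 + x + 8
= 4 * (-3)^2 + 1 * (-3) + 8
= 36 - 3 + 8
= 41

41


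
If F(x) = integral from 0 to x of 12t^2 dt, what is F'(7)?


By the Fundamental Theorem of Calculus (Part 1):
If F(x) = integral from 0 to x of f(t) dt, then F'(x) = f(x)
Here f(t) = 12t^2
So F'(x) = 12x^2
Evaluate at x = 7:
F'(7) = 12 * 7^2
= 12 * 49
= 588

588


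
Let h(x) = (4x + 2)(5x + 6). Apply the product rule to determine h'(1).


Let u(x) = 4x + 2 and v(x) = 5x + 6
u'(x) = 4
v'(x) = 5
Product rule: h'(x) = u'(x)*v(x) + u(x)*v'(x)
= 4 * (5x + 6) + (4x + 2) * 5
At x = 1:
u(1) = 4 * 1 + 2 = 6
v(1) = 5 * 1 + 6 = 11
h'(1) = 4 * 11 + 6 * 5
= 44 + 30
= 74

74


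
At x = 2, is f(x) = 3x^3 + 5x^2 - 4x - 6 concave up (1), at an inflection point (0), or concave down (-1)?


Concavity is determined by the sign of f''(x).
f(x) = 3x^3 + 5x^2 - 4x - 6
f'(x) = 9x^2 + 10x - 4
f''(x) = 18x + 10
f''(2) = 18 * 2 + 10
= 36 + 10
= 46
Since f''(2) > 0, the function is concave up (1)

1


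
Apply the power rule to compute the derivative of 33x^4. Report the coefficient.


We apply the power rule: d/dx [ax^n] = a*n * x^(n-1)
d/dx [33x^4]
= 33 * 4 * x^(4-1)
= 132x^3
The coefficient is 132

132


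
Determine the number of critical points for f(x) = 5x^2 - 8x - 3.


Find where f'(x) = 0:
f'(x) = 10x - 8
Set f'(x) = 0:
10x - 8 = 0
x = 8 / 10 = 4/5
This is a linear equation in x, so there is exactly one solution.
Number of critical points: 1

1


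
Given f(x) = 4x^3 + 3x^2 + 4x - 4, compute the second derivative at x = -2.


First derivative:
f'(x) = 12x^2 + 6x + 4
Second derivative:
f''(x) = 24x + 6
Substitute x = -2:
f''(-2) = 24 * (-2) + 6
= -48 + 6
= -42

-42


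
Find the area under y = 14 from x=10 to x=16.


The area under a constant function y = 14 is a rectangle.
Width = 16 - 10 = 6
Height = 14
Area = width * height
= 6 * 14
= 84

84


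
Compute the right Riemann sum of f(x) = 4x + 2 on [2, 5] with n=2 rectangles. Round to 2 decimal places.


Right Riemann sum uses right endpoints of each subinterval.
Interval: [2, 5], n = 2
dx = (5 - 2) / 2 = 3/2
Right endpoints: [7/2, 5]
f values: [16, 22]
Sum = dx * (sum of f values)
= 3/2 * 38
= 57 = 57.00

57.00


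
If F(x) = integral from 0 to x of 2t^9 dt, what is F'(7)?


By the Fundamental Theorem of Calculus (Part 1):
If F(x) = integral from 0 to x of f(t) dt, then F'(x) = f(x)
Here f(t) = 2t^9
So F'(x) = 2x^9
Evaluate at x = 7:
F'(7) = 2 * 7^9
= 2 * 40353607
= 80707214

80707214


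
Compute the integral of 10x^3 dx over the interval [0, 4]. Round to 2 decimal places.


Find the antiderivative of 10x^3:
F(x) = 10/4 * x^4
Apply the Fundamental Theorem of Calculus:
F(4) - F(0)
= 10/4 * 4^4 - 10/4 * 0^4
= 10/4 * (256 - 0)
= 10/4 * 256
= 640 = 640.00

640.00


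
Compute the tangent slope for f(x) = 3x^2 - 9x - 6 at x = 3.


The slope of the tangent line equals f'(x) at the point.
f(x) = 3x^2 - 9x - 6
f'(x) = 6x - 9
At x = 3:
f'(3) = 6 * 3 - 9
= 18 - 9
= 9

9


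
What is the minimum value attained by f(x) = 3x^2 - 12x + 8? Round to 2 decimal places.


For a quadratic f(x) = ax^2 + bx + c with a > 0, the minimum is at the vertex.
Vertex x-coordinate: x = -b/(2a)
x = -(-12) / (2 * 3)
x = 12/6 = 2
Substitute back to find the minimum value:
f(2) = 3 * 2^2 - 12 * 2 + 8
= 12 - 24 + 8
= -4 = -4.00

-4.00


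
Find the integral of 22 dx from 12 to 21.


The integral of a constant k over [a, b] equals k * (b - a).
integral from 12 to 21 of 22 dx
= 22 * (21 - 12)
= 22 * 9
= 198

198


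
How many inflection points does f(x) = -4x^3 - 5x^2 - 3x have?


Inflection points occur where f''(x) = 0 and concavity changes.
f(x) = -4x^3 - 5x^2 - 3x
f'(x) = -12x^2 - 10x - 3
f''(x) = -24x - 10
Set f''(x) = 0:
-24x - 10 = 0
x = 10 / (-24) = -5/12
Since f''(x) is linear (degree 1), it changes sign at this point.
Therefore there is exactly 1 inflection point.

1


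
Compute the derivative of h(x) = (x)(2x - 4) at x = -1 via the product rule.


Let u(x) = x and v(x) = 2x - 4
u'(x) = 1
v'(x) = 2
Product rule: h'(x) = u'(x)*v(x) + u(x)*v'(x)
= 1 * (2x - 4) + (x) * 2
At x = -1:
u(-1) = 1 * (-1) + 0 = -1
v(-1) = 2 * (-1) - 4 = -6
h'(-1) = 1 * (-6) + (-1) * 2
= -6 - 2
= -8

-8


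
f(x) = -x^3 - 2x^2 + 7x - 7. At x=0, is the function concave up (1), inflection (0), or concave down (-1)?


Concavity is determined by the sign of f''(x).
f(x) = -x^3 - 2x^2 + 7x - 7
f'(x) = -3x^2 - 4x + 7
f''(x) = -6x - 4
f''(0) = -6 * 0 - 4
= 0 - 4
= -4
Since f''(0) < 0, the function is concave down (-1)

-1


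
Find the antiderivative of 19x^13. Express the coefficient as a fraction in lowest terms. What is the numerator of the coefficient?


Apply the power rule for integration:
integral of ax^n dx = a/(n+1) * x^(n+1) + C
integral of 19x^13 dx
= 19/14 * x^14 + C
The coefficient in lowest terms is 19/14, and its numerator is 19

19


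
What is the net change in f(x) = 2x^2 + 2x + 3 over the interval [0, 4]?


Net change = f(b) - f(a)
f(x) = 2x^2 + 2x + 3
Compute f(4):
f(4) = 2 * 4^2 + 2 * 4 + 3
= 32 + 8 + 3
= 43
Compute f(0):
f(0) = 2 * 0^2 + 2 * 0 + 3
= 0 + 0 + 3
= 3
Net change = 43 - 3 = 40

40


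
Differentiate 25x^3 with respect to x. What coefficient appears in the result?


We apply the power rule: d/dx [ax^n] = a*n * x^(n-1)
d/dx [25x^3]
= 25 * 3 * x^(3-1)
= 75x^2
The coefficient is 75

75


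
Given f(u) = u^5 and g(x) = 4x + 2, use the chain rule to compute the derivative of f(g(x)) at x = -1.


Using the chain rule: (f(g(x)))' = f'(g(x)) * g'(x)
First, find g(-1):
g(-1) = 4 * (-1) + 2 = -2
Next, f'(u) = 5u^4
And g'(x) = 4
So f'(g(-1)) * g'(-1)
= 5 * (-2)^4 * 4
= 5 * 16 * 4
= 320

320


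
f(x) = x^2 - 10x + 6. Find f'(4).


Differentiate term by term using power and sum rules:
f(x) = x^2 - 10x + 6
f'(x) = 2x - 10
Substitute x = 4:
f'(4) = 2 * 4 - 10
= 8 - 10
= -2

-2


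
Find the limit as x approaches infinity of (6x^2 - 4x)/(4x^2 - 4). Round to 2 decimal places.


For limits at infinity with equal-degree polynomials,
we compare leading coefficients.
Numerator leading term: 6x^2
Denominator leading term: 4x^2
Divide both by x^2:
lim = (6 - 4/x) / (4 - 4/x^2)
As x -> infinity, the 1/x and 1/x^2 terms vanish:
= 6/4 = 3/2 = 1.50

1.50


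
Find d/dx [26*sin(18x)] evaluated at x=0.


Apply the chain rule to differentiate 26*sin(18x):
d/dx [26*sin(18x)]
= 26 * cos(18x) * d/dx(18x)
= 26 * 18 * cos(18x)
= 468 * cos(18x)
Evaluate at x = 0:
= 468 * cos(0)
= 468 * 1
= 468

468


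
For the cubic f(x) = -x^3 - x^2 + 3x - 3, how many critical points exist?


Find where f'(x) = 0:
f(x) = -x^3 - x^2 + 3x - 3
f'(x) = -3x^2 - 2x + 3
This is a quadratic in x. Use the discriminant to count real roots.
Discriminant = (-2)^2 - 4 * (-3) * 3
= 4 - (-36)
= 40
Since discriminant > 0, f'(x) = 0 has 2 real solutions.
Number of critical points: 2

2


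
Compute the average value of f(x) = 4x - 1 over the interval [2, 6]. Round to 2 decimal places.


Average value = 1/(b-a) * integral from a to b of f(x) dx
First compute the integral of 4x - 1:
F(x) = 2x^2 - x
F(6) = 2 * 36 - 1 * 6 = 66
F(2) = 2 * 4 - 1 * 2 = 6
Integral = 66 - 6 = 60
Average = 60 / (6 - 2) = 60 / 4
= 15 = 15.00

15.00


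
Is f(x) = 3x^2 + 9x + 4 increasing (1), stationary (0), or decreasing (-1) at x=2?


Compute f'(x) to determine behavior:
f'(x) = 6x + 9
f'(2) = 6 * 2 + 9
= 12 + 9
= 21
Since f'(2) > 0, the function is increasing (1)

1


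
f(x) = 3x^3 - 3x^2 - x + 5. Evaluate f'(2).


Differentiate f(x) = 3x^3 - 3x^2 - x + 5 term by term:
f'(x) = 9x^2 - 6x - 1
Substitute x = 2:
f'(2) = 9 * 2^2 - 6 * 2 - 1
= 36 - 12 - 1
= 23

23


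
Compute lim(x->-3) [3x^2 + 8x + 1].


Since polynomials are continuous, we use direct substitution.
lim(x->-3) of 3x^2 + 8x + 1
= 3 * (-3)^2 + 8 * (-3) + 1
= 27 - 24 + 1
= 4

4


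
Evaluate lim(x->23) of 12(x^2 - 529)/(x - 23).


Direct substitution gives 0/0, so we factor the numerator.
Factor: 12(x^2 - 529) = 12 * (x - 23)(x + 23)
Cancel the common factor (x - 23):
12(x^2 - 529)/(x - 23) = 12 * (x + 23)
Now substitute x = 23:
= 12 * (23 + 23) = 552

552


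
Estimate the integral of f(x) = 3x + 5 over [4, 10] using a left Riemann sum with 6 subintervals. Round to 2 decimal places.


Left Riemann sum uses left endpoints of each subinterval.
Interval: [4, 10], n = 6
dx = (10 - 4) / 6 = 1
Left endpoints: [4, 5, 6, 7, 8, 9]
f values: [17, 20, 23, 26, 29, 32]
Sum = dx * (sum of f values)
= 1 * 147
= 147 = 147.00

147.00


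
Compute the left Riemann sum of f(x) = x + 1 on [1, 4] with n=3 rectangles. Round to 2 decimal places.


Left Riemann sum uses left endpoints of each subinterval.
Interval: [1, 4], n = 3
dx = (4 - 1) / 3 = 1
Left endpoints: [1, 2, 3]
f values: [2, 3, 4]
Sum = dx * (sum of f values)
= 1 * 9
= 9 = 9.00

9.00


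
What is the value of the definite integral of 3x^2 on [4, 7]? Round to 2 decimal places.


Find the antiderivative of 3x^2:
F(x) = 3/3 * x^3
Apply the Fundamental Theorem of Calculus:
F(7) - F(4)
= 3/3 * 7^3 - 3/3 * 4^3
= 3/3 * (343 - 64)
= 3/3 * 279
= 279 = 279.00

279.00


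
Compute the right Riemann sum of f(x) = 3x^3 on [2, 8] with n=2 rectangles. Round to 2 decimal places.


Right Riemann sum uses right endpoints of each subinterval.
Interval: [2, 8], n = 2
dx = (8 - 2) / 2 = 3
Right endpoints: [5, 8]
f values: [375, 1536]
Sum = dx * (sum of f values)
= 3 * 1911
= 5733 = 5733.00

5733.00


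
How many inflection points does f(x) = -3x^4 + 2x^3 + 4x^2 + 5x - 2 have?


Inflection points occur where f''(x) = 0 and concavity changes.
f(x) = -3x^4 + 2x^3 + 4x^2 + 5x - 2
f'(x) = -12x^3 + 6x^2 + 8x + 5
f''(x) = -36x^2 + 12x + 8
This is a quadratic in x. Use the discriminant to count real roots.
Discriminant = (12)^2 - 4 * (-36) * 8
= 144 - (-1152)
= 1296
Since discriminant > 0, f''(x) = 0 has 2 distinct real solutions.
A quadratic with two distinct real roots changes sign at each root, so concavity changes at both.
Number of inflection points: 2

2


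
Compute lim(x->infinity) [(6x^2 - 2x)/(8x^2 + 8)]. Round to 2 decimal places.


For limits at infinity with equal-degree polynomials,
we compare leading coefficients.
Numerator leading term: 6x^2
Denominator leading term: 8x^2
Divide both by x^2:
lim = (6 - 2/x) / (8 + 8/x^2)
As x -> infinity, the 1/x and 1/x^2 terms vanish:
= 6/8 = 3/4 = 0.75

0.75


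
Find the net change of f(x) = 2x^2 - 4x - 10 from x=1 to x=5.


Net change = f(b) - f(a)
f(x) = 2x^2 - 4x - 10
Compute f(5):
f(5) = 2 * 5^2 - 4 * 5 - 10
= 50 - 20 - 10
= 20
Compute f(1):
f(1) = 2 * 1^2 - 4 * 1 - 10
= 2 - 4 - 10
= -12
Net change = 20 - (-12) = 32

32


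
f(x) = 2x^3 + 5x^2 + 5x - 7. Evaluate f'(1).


Differentiate f(x) = 2x^3 + 5x^2 + 5x - 7 term by term:
f'(x) = 6x^2 + 10x + 5
Substitute x = 1:
f'(1) = 6 * 1^2 + 10 * 1 + 5
= 6 + 10 + 5
= 21

21


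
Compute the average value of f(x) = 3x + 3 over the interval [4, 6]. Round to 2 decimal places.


Average value = 1/(b-a) * integral from a to b of f(x) dx
First compute the integral of 3x + 3:
F(x) = (3/2)x^2 + 3x
F(6) = 3/2 * 36 + 3 * 6 = 72
F(4) = 3/2 * 16 + 3 * 4 = 36
Integral = 72 - 36 = 36
Average = 36 / (6 - 4) = 36 / 2
= 18 = 18.00

18.00


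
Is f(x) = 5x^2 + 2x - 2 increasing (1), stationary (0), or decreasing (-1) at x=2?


Compute f'(x) to determine behavior:
f'(x) = 10x + 2
f'(2) = 10 * 2 + 2
= 20 + 2
= 22
Since f'(2) > 0, the function is increasing (1)

1


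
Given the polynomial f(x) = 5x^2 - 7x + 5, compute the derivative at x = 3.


Differentiate term by term using power and sum rules:
f(x) = 5x^2 - 7x + 5
f'(x) = 10x - 7
Substitute x = 3:
f'(3) = 10 * 3 - 7
= 30 - 7
= 23

23


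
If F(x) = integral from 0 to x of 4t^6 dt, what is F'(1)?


By the Fundamental Theorem of Calculus (Part 1):
If F(x) = integral from 0 to x of f(t) dt, then F'(x) = f(x)
Here f(t) = 4t^6
So F'(x) = 4x^6
Evaluate at x = 1:
F'(1) = 4 * 1^6
= 4 * 1
= 4

4


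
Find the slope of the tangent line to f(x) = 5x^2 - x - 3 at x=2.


The slope of the tangent line equals f'(x) at the point.
f(x) = 5x^2 - x - 3
f'(x) = 10x - 1
At x = 2:
f'(2) = 10 * 2 - 1
= 20 - 1
= 19

19


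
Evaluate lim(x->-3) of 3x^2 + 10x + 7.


Since polynomials are continuous, we use direct substitution.
lim(x->-3) of 3x^2 + 10x + 7
= 3 * (-3)^2 + 10 * (-3) + 7
= 27 - 30 + 7
= 4

4


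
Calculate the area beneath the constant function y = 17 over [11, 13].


The area under a constant function y = 17 is a rectangle.
Width = 13 - 11 = 2
Height = 17
Area = width * height
= 2 * 17
= 34

34


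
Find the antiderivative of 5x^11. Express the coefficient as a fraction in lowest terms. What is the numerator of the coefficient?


Apply the power rule for integration:
integral of ax^n dx = a/(n+1) * x^(n+1) + C
integral of 5x^11 dx
= 5/12 * x^12 + C
The coefficient in lowest terms is 5/12, and its numerator is 5

5


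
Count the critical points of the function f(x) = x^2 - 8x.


Find where f'(x) = 0:
f'(x) = 2x - 8
Set f'(x) = 0:
2x - 8 = 0
x = 8 / 2 = 4
This is a linear equation in x, so there is exactly one solution.
Number of critical points: 1

1


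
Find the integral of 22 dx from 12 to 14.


The integral of a constant k over [a, b] equals k * (b - a).
integral from 12 to 14 of 22 dx
= 22 * (14 - 12)
= 22 * 2
= 44

44


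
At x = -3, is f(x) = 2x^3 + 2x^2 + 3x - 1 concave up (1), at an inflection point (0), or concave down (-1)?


Concavity is determined by the sign of f''(x).
f(x) = 2x^3 + 2x^2 + 3x - 1
f'(x) = 6x^2 + 4x + 3
f''(x) = 12x + 4
f''(-3) = 12 * (-3) + 4
= -36 + 4
= -32
Since f''(-3) < 0, the function is concave down (-1)

-1


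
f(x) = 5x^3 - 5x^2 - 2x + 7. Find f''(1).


First derivative:
f'(x) = 15x^2 - 10x - 2
Second derivative:
f''(x) = 30x - 10
Substitute x = 1:
f''(1) = 30 * 1 - 10
= 30 - 10
= 20

20


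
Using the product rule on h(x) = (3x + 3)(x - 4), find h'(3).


Let u(x) = 3x + 3 and v(x) = x - 4
u'(x) = 3
v'(x) = 1
Product rule: h'(x) = u'(x)*v(x) + u(x)*v'(x)
= 3 * (x - 4) + (3x + 3) * 1
At x = 3:
u(3) = 3 * 3 + 3 = 12
v(3) = 1 * 3 - 4 = -1
h'(3) = 3 * (-1) + 12 * 1
= -3 + 12
= 9

9


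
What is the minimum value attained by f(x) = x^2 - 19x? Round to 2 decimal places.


For a quadratic f(x) = ax^2 + bx + c with a > 0, the minimum is at the vertex.
Vertex x-coordinate: x = -b/(2a)
x = -(-19) / (2 * 1)
x = 19/2
Substitute back to find the minimum value:
f(19/2) = 1 * (19/2)^2 - 19 * (19/2) + 0
= 361/4 - 361/2 + 0
= -361/4 = -90.25

-90.25


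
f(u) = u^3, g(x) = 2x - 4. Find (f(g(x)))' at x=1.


Using the chain rule: (f(g(x)))' = f'(g(x)) * g'(x)
First, find g(1):
g(1) = 2 * 1 - 4 = -2
Next, f'(u) = 3u^2
And g'(x) = 2
So f'(g(1)) * g'(1)
= 3 * (-2)^2 * 2
= 3 * 4 * 2
= 24

24


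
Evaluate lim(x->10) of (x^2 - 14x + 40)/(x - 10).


Direct substitution gives 0/0, so we factor the numerator.
Factor: (x^2 - 14x + 40) = (x - 10)(x - 4)
Cancel the common factor (x - 10):
(x^2 - 14x + 40)/(x - 10) = (x - 4)
Now substitute x = 10:
= (10) - (4) = 6

6


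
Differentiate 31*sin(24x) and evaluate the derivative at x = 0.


Apply the chain rule to differentiate 31*sin(24x):
d/dx [31*sin(24x)]
= 31 * cos(24x) * d/dx(24x)
= 31 * 24 * cos(24x)
= 744 * cos(24x)
Evaluate at x = 0:
= 744 * cos(0)
= 744 * 1
= 744

744


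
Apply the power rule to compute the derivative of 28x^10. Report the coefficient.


We apply the power rule: d/dx [ax^n] = a*n * x^(n-1)
d/dx [28x^10]
= 28 * 10 * x^(10-1)
= 280x^9
The coefficient is 280

280


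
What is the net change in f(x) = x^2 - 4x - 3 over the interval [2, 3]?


Net change = f(b) - f(a)
f(x) = x^2 - 4x - 3
Compute f(3):
f(3) = 1 * 3^2 - 4 * 3 - 3
= 9 - 12 - 3
= -6
Compute f(2):
f(2) = 1 * 2^2 - 4 * 2 - 3
= 4 - 8 - 3
= -7
Net change = -6 - (-7) = 1

1


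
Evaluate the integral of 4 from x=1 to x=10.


The integral of a constant k over [a, b] equals k * (b - a).
integral from 1 to 10 of 4 dx
= 4 * (10 - 1)
= 4 * 9
= 36

36


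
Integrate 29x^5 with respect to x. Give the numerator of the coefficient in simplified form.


Apply the power rule for integration:
integral of ax^n dx = a/(n+1) * x^(n+1) + C
integral of 29x^5 dx
= 29/6 * x^6 + C
The coefficient in lowest terms is 29/6, and its numerator is 29

29


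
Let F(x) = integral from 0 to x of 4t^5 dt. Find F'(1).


By the Fundamental Theorem of Calculus (Part 1):
If F(x) = integral from 0 to x of f(t) dt, then F'(x) = f(x)
Here f(t) = 4t^5
So F'(x) = 4x^5
Evaluate at x = 1:
F'(1) = 4 * 1^5
= 4 * 1
= 4

4


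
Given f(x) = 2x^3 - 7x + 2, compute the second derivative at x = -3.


First derivative:
f'(x) = 6x^2 - 7
Second derivative:
f''(x) = 12x
Substitute x = -3:
f''(-3) = 12 * (-3) + 0
= -36 + 0
= -36

-36


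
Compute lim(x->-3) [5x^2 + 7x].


Since polynomials are continuous, we use direct substitution.
lim(x->-3) of 5x^2 + 7x
= 5 * (-3)^2 + 7 * (-3) + 0
= 45 - 21 + 0
= 24

24


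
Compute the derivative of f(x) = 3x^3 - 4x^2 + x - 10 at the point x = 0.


Differentiate f(x) = 3x^3 - 4x^2 + x - 10 term by term:
f'(x) = 9x^2 - 8x + 1
Substitute x = 0:
f'(0) = 9 * 0^2 - 8 * 0 + 1
= 0 + 0 + 1
= 1

1


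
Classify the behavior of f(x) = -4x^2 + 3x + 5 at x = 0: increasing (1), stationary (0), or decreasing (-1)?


Compute f'(x) to determine behavior:
f'(x) = -8x + 3
f'(0) = -8 * 0 + 3
= 0 + 3
= 3
Since f'(0) > 0, the function is increasing (1)

1


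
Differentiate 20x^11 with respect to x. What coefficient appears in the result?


We apply the power rule: d/dx [ax^n] = a*n * x^(n-1)
d/dx [20x^11]
= 20 * 11 * x^(11-1)
= 220x^10
The coefficient is 220

220


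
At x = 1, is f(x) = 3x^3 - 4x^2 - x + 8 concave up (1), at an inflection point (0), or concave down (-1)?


Concavity is determined by the sign of f''(x).
f(x) = 3x^3 - 4x^2 - x + 8
f'(x) = 9x^2 - 8x - 1
f''(x) = 18x - 8
f''(1) = 18 * 1 - 8
= 18 - 8
= 10
Since f''(1) > 0, the function is concave up (1)

1


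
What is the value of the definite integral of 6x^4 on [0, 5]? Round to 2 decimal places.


Find the antiderivative of 6x^4:
F(x) = 6/5 * x^5
Apply the Fundamental Theorem of Calculus:
F(5) - F(0)
= 6/5 * 5^5 - 6/5 * 0^5
= 6/5 * (3125 - 0)
= 6/5 * 3125
= 3750 = 3750.00

3750.00


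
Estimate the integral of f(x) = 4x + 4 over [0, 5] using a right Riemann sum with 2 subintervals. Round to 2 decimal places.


Right Riemann sum uses right endpoints of each subinterval.
Interval: [0, 5], n = 2
dx = (5 - 0) / 2 = 5/2
Right endpoints: [5/2, 5]
f values: [14, 24]
Sum = dx * (sum of f values)
= 5/2 * 38
= 95 = 95.00

95.00


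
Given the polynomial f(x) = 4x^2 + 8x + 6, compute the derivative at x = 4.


Differentiate term by term using power and sum rules:
f(x) = 4x^2 + 8x + 6
f'(x) = 8x + 8
Substitute x = 4:
f'(4) = 8 * 4 + 8
= 32 + 8
= 40

40
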